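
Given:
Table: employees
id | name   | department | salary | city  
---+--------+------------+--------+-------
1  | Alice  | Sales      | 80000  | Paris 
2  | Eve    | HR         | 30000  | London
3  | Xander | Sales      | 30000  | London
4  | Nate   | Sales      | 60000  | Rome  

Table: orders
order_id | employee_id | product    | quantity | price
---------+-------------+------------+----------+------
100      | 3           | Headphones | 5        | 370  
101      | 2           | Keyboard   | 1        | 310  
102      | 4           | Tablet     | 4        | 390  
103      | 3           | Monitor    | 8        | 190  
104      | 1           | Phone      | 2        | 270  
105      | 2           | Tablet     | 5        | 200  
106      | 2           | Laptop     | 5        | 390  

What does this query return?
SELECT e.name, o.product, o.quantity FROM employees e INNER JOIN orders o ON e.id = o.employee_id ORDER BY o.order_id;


Joining employees.id = orders.employee_id:
  employee Xander (id=3) -> order Headphones
  employee Eve (id=2) -> order Keyboard
  employee Nate (id=4) -> order Tablet
  employee Xander (id=3) -> order Monitor
  employee Alice (id=1) -> order Phone
  employee Eve (id=2) -> order Tablet
  employee Eve (id=2) -> order Laptop


7 rows:
Xander, Headphones, 5
Eve, Keyboard, 1
Nate, Tablet, 4
Xander, Monitor, 8
Alice, Phone, 2
Eve, Tablet, 5
Eve, Laptop, 5


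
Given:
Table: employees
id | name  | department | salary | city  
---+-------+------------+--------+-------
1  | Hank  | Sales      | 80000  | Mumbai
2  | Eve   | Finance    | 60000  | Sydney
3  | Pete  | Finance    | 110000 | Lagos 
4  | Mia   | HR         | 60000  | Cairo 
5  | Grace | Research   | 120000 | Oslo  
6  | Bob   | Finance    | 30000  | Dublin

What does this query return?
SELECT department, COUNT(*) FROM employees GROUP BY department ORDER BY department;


Assigning each row to its department group:
  Hank -> Sales
  Eve -> Finance
  Pete -> Finance
  Mia -> HR
  Grace -> Research
  Bob -> Finance


4 groups:
Finance, 3
HR, 1
Research, 1
Sales, 1


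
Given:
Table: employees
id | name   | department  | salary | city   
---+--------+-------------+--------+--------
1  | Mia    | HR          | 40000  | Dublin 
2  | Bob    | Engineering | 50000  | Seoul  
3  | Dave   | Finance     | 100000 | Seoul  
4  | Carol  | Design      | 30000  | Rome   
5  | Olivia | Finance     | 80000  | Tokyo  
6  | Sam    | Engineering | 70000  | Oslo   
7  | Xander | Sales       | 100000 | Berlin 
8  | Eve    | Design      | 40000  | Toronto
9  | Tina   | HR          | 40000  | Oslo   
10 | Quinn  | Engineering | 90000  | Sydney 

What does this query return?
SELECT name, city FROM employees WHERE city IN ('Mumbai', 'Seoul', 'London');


Filtering: city IN ('Mumbai', 'Seoul', 'London')
Matching: 2 rows

2 rows:
Bob, Seoul
Dave, Seoul


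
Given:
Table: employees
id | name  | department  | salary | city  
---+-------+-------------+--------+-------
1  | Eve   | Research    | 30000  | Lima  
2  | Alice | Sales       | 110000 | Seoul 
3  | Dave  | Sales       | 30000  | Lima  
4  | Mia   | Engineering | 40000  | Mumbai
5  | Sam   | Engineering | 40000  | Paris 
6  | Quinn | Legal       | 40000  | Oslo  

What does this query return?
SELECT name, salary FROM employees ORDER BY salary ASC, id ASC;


Sorting by salary ASC, then id ASC for ties

6 rows:
Eve, 30000
Dave, 30000
Mia, 40000
Sam, 40000
Quinn, 40000
Alice, 110000


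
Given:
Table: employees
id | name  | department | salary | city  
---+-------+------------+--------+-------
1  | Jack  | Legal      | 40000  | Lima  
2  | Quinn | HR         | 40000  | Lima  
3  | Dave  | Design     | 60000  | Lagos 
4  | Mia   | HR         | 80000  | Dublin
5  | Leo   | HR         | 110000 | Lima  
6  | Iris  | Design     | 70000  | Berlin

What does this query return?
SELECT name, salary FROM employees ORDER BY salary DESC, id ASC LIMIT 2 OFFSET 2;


Sort by salary DESC (id ASC tiebreak), then skip 2 and take 2
Rows 3 through 4

2 rows:
Iris, 70000
Dave, 60000


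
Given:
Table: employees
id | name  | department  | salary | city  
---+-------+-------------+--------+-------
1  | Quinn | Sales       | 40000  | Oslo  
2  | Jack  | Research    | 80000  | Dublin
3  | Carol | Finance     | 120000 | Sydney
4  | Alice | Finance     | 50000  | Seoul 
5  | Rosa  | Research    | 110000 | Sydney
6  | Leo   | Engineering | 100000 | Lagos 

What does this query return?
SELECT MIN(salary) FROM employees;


Salaries: 40000, 80000, 120000, 50000, 110000, 100000
MIN = 40000

40000


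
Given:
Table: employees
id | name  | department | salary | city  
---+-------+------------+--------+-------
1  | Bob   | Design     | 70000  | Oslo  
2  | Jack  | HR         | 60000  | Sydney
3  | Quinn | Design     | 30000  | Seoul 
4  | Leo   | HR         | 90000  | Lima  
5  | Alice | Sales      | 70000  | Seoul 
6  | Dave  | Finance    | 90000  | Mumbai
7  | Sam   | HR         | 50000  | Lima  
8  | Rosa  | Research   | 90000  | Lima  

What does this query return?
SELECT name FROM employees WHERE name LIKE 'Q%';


LIKE 'Q%' matches names starting with 'Q'
Matching: 1

1 rows:
Quinn


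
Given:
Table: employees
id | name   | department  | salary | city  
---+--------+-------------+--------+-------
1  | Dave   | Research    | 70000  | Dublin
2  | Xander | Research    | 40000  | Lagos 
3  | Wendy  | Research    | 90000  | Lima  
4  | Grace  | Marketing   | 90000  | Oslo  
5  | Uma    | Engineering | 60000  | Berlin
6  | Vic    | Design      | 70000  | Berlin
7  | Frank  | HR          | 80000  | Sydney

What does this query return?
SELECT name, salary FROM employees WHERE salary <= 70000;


Filtering: salary <= 70000
Matching: 4 rows

4 rows:
Dave, 70000
Xander, 40000
Uma, 60000
Vic, 70000


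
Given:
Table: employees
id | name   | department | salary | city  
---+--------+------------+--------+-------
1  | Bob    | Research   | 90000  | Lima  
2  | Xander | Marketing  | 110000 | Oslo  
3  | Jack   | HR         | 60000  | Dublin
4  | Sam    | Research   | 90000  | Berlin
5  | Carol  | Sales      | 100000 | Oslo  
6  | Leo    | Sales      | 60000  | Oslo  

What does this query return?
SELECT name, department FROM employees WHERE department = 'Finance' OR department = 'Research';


Filtering: department = 'Finance' OR 'Research'
Matching: 2 rows

2 rows:
Bob, Research
Sam, Research


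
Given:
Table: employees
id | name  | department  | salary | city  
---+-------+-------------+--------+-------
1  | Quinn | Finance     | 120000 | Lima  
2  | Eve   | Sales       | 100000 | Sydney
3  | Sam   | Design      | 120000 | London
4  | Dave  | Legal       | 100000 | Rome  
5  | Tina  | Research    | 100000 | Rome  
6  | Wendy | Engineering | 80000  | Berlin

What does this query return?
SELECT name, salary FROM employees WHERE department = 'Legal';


Filtering: department = 'Legal'
Matching rows: 1

1 rows:
Dave, 100000


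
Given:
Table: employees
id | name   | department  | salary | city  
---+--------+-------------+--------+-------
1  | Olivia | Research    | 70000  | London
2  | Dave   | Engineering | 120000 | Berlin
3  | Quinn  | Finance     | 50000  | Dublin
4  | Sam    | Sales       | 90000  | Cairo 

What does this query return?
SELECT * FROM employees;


SELECT * returns all 4 rows with all columns

4 rows:
1, Olivia, Research, 70000, London
2, Dave, Engineering, 120000, Berlin
3, Quinn, Finance, 50000, Dublin
4, Sam, Sales, 90000, Cairo


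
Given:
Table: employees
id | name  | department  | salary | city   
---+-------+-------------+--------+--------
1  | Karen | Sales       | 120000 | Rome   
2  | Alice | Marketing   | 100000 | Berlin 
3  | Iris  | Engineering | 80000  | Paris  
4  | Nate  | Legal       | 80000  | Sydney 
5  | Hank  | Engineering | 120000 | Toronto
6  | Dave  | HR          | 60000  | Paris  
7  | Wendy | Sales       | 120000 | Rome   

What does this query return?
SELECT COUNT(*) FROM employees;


COUNT(*) counts all rows

7


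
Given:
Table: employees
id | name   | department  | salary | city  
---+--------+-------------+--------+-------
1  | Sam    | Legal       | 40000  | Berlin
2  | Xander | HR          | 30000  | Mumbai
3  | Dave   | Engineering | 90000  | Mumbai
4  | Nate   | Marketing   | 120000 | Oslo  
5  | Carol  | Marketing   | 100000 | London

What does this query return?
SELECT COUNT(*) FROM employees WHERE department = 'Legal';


Counting rows where department = 'Legal'
  Sam -> MATCH


1


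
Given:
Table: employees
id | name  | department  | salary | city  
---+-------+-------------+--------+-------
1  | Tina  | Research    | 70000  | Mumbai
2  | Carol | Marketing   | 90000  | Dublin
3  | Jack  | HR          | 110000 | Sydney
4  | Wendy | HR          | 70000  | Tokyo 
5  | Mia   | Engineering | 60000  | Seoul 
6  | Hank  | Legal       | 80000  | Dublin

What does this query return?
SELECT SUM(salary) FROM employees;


SUM(salary) = 70000 + 90000 + 110000 + 70000 + 60000 + 80000 = 480000

480000


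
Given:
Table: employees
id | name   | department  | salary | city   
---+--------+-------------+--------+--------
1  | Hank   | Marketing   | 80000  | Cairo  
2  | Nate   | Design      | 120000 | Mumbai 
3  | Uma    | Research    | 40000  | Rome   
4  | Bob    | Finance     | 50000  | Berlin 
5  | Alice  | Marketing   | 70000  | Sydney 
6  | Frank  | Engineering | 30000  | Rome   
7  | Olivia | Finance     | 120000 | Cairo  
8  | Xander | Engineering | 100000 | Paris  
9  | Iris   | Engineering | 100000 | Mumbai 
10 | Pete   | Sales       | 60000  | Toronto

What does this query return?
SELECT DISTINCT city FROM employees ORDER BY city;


All 'city' values (row order): Cairo, Mumbai, Rome, Berlin, Sydney, Rome, Cairo, Paris, Mumbai, Toronto
Removing duplicates leaves 7 unique value(s).

7 values:
Berlin
Cairo
Mumbai
Paris
Rome
Sydney
Toronto


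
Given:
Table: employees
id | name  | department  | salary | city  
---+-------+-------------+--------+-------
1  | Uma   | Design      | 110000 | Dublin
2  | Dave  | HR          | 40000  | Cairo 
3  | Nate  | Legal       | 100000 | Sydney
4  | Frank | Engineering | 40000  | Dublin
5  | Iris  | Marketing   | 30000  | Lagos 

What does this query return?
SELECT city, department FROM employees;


Projecting columns: city, department

5 rows:
Dublin, Design
Cairo, HR
Sydney, Legal
Dublin, Engineering
Lagos, Marketing


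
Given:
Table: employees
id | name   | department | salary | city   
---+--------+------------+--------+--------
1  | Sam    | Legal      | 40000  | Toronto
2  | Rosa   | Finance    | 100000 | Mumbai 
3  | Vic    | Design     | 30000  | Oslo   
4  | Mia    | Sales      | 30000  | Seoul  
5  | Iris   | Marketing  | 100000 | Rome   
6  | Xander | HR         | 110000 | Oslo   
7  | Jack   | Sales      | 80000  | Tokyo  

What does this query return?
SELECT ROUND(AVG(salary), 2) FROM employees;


SUM(salary) = 490000
COUNT = 7
ROUND(AVG, 2) = ROUND(490000 / 7, 2) = 70000.0

70000.0


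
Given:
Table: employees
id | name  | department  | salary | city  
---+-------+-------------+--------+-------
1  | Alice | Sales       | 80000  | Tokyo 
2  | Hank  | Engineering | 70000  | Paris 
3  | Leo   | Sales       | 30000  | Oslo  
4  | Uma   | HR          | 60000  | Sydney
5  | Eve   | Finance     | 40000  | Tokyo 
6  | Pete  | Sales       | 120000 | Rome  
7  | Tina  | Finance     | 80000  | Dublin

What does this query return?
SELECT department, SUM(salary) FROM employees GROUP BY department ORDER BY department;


Summing salary within each department:
  Engineering: 70000 = 70000
  Finance: 40000 + 80000 = 120000
  HR: 60000 = 60000
  Sales: 80000 + 30000 + 120000 = 230000


4 groups:
Engineering, 70000
Finance, 120000
HR, 60000
Sales, 230000


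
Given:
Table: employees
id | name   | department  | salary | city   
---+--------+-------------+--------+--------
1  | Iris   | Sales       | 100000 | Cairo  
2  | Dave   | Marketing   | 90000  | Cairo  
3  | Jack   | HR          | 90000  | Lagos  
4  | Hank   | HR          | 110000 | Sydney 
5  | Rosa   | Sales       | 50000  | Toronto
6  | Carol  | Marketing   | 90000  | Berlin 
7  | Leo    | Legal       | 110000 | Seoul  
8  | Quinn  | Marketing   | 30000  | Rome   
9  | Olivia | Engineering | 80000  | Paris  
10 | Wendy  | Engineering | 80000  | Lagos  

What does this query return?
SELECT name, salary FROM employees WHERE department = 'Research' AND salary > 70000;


Filtering: department = 'Research' AND salary > 70000
Matching: 0 rows

Empty result set (0 rows)


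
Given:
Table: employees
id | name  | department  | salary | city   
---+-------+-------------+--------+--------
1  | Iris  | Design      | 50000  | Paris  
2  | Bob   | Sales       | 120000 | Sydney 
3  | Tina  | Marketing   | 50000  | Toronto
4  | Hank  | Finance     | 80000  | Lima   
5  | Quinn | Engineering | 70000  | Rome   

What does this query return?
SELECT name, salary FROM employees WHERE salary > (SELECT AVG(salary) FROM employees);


Subquery: AVG(salary) = 74000.0
Filtering: salary > 74000.0
  Bob (120000) -> MATCH
  Hank (80000) -> MATCH


2 rows:
Bob, 120000
Hank, 80000


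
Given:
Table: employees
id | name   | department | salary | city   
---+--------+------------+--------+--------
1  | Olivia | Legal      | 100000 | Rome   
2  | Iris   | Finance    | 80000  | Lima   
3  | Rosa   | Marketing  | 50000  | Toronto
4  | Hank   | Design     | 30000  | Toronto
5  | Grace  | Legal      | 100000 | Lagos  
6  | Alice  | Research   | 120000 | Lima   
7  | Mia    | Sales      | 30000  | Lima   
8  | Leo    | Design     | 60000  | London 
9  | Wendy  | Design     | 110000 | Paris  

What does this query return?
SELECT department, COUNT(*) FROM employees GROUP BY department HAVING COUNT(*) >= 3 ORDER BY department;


Groups with count >= 3:
  Design: 3 -> PASS
  Finance: 1 -> filtered out
  Legal: 2 -> filtered out
  Marketing: 1 -> filtered out
  Research: 1 -> filtered out
  Sales: 1 -> filtered out


1 groups:
Design, 3


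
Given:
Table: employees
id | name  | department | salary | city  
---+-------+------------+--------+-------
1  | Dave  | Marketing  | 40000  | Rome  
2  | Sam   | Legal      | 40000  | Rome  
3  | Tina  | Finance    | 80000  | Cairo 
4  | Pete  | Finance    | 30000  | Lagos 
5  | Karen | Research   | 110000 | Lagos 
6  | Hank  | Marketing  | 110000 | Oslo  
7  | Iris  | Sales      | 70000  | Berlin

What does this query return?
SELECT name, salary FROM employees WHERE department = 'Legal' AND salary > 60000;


Filtering: department = 'Legal' AND salary > 60000
Matching: 0 rows

Empty result set (0 rows)


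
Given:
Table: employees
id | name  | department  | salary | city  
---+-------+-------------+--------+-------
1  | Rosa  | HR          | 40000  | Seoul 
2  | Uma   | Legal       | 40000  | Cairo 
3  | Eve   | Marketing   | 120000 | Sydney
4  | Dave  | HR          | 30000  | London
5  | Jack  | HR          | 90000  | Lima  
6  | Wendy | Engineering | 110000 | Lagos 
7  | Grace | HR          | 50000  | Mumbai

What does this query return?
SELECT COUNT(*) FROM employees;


COUNT(*) counts all rows

7


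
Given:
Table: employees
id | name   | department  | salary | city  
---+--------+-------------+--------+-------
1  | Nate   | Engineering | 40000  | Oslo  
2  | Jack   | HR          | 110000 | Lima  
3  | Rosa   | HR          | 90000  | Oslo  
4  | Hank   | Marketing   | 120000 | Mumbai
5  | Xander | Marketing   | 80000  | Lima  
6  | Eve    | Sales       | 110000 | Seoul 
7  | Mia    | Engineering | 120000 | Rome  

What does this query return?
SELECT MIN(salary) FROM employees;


Salaries: 40000, 110000, 90000, 120000, 80000, 110000, 120000
MIN = 40000

40000


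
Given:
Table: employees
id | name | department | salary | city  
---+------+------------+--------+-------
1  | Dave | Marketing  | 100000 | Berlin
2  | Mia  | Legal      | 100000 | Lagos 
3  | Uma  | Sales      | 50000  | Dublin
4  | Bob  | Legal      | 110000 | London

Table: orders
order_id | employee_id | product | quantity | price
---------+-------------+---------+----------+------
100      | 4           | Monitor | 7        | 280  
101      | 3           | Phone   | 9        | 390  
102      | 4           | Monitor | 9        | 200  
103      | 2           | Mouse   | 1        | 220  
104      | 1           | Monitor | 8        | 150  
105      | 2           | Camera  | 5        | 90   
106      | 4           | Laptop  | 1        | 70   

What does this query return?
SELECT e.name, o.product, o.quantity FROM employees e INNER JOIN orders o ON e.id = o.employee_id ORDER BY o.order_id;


Joining employees.id = orders.employee_id:
  employee Bob (id=4) -> order Monitor
  employee Uma (id=3) -> order Phone
  employee Bob (id=4) -> order Monitor
  employee Mia (id=2) -> order Mouse
  employee Dave (id=1) -> order Monitor
  employee Mia (id=2) -> order Camera
  employee Bob (id=4) -> order Laptop


7 rows:
Bob, Monitor, 7
Uma, Phone, 9
Bob, Monitor, 9
Mia, Mouse, 1
Dave, Monitor, 8
Mia, Camera, 5
Bob, Laptop, 1


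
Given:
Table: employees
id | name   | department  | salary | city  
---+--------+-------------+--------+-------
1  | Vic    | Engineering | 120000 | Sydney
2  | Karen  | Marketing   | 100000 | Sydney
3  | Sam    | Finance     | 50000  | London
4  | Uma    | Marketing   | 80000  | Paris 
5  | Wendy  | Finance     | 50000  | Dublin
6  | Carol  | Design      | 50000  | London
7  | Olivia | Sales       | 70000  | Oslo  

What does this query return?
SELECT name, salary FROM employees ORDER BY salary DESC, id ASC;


Sorting by salary DESC, then id ASC for ties

7 rows:
Vic, 120000
Karen, 100000
Uma, 80000
Olivia, 70000
Sam, 50000
Wendy, 50000
Carol, 50000


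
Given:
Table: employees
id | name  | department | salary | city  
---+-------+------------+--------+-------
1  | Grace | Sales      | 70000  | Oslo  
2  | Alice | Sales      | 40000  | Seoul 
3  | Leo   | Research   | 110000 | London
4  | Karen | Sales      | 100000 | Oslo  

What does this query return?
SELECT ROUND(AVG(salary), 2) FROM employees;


SUM(salary) = 320000
COUNT = 4
ROUND(AVG, 2) = ROUND(320000 / 4, 2) = 80000.0

80000.0


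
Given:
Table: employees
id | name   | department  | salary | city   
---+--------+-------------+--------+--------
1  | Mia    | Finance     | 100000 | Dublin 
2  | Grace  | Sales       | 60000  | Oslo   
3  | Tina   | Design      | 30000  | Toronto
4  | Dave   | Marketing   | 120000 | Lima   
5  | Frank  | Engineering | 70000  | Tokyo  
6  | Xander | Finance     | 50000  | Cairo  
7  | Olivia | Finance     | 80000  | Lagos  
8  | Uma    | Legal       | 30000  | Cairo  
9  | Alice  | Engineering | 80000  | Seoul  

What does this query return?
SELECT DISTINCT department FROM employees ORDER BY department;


All 'department' values (row order): Finance, Sales, Design, Marketing, Engineering, Finance, Finance, Legal, Engineering
Removing duplicates leaves 6 unique value(s).

6 values:
Design
Engineering
Finance
Legal
Marketing
Sales


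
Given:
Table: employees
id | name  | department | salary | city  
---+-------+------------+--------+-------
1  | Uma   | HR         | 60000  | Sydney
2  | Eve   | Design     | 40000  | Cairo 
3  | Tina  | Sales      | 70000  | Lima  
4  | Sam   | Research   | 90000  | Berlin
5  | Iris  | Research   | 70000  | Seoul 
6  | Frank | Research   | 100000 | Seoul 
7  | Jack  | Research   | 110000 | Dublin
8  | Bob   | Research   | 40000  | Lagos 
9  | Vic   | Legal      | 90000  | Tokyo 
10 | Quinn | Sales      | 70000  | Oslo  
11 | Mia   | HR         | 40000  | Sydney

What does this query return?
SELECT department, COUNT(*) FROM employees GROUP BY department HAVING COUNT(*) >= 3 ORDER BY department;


Groups with count >= 3:
  Research: 5 -> PASS
  Design: 1 -> filtered out
  HR: 2 -> filtered out
  Legal: 1 -> filtered out
  Sales: 2 -> filtered out


1 groups:
Research, 5


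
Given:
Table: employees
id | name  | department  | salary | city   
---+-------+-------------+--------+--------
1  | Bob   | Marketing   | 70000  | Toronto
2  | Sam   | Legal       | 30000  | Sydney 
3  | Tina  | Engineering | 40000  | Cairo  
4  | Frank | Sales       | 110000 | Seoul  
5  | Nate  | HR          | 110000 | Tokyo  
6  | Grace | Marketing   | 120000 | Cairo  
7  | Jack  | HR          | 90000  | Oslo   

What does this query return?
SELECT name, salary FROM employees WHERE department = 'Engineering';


Filtering: department = 'Engineering'
Matching rows: 1

1 rows:
Tina, 40000


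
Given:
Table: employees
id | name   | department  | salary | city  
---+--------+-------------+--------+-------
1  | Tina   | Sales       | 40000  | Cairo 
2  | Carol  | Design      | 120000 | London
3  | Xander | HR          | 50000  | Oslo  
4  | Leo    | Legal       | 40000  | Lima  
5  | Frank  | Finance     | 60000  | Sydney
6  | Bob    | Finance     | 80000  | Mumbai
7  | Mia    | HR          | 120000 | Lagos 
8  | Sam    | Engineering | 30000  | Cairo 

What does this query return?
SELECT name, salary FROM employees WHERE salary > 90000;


Filtering: salary > 90000
Matching: 2 rows

2 rows:
Carol, 120000
Mia, 120000


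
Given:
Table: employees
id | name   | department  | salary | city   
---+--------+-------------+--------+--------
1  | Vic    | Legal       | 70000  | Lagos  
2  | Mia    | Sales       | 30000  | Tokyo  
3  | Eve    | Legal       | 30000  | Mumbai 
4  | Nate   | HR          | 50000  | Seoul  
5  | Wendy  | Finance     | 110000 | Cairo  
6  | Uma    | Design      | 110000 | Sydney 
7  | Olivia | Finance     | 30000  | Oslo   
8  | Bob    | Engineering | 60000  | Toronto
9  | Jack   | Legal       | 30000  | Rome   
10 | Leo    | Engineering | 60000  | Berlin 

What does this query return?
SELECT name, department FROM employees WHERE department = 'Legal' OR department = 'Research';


Filtering: department = 'Legal' OR 'Research'
Matching: 3 rows

3 rows:
Vic, Legal
Eve, Legal
Jack, Legal


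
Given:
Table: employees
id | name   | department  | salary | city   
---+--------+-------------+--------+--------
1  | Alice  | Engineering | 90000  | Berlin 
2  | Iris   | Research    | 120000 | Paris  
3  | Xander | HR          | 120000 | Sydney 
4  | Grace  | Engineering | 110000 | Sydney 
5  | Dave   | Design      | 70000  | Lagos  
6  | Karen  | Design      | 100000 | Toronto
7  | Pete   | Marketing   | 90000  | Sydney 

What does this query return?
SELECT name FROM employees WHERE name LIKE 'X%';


LIKE 'X%' matches names starting with 'X'
Matching: 1

1 rows:
Xander


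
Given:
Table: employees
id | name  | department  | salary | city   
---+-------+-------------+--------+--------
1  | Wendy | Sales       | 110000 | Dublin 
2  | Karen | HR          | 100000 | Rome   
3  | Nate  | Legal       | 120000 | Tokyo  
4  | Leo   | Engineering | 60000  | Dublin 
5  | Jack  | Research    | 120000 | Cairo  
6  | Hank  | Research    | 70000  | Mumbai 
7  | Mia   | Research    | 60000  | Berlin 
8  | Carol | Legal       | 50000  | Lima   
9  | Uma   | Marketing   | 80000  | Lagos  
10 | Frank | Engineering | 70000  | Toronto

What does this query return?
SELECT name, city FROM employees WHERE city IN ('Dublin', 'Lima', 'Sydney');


Filtering: city IN ('Dublin', 'Lima', 'Sydney')
Matching: 3 rows

3 rows:
Wendy, Dublin
Leo, Dublin
Carol, Lima


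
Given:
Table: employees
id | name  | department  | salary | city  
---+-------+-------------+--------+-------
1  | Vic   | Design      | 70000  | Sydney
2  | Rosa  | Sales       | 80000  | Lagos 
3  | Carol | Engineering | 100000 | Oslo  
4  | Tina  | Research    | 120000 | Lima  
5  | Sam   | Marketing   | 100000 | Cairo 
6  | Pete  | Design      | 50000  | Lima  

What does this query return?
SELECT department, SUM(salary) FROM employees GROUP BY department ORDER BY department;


Summing salary within each department:
  Design: 70000 + 50000 = 120000
  Engineering: 100000 = 100000
  Marketing: 100000 = 100000
  Research: 120000 = 120000
  Sales: 80000 = 80000


5 groups:
Design, 120000
Engineering, 100000
Marketing, 100000
Research, 120000
Sales, 80000


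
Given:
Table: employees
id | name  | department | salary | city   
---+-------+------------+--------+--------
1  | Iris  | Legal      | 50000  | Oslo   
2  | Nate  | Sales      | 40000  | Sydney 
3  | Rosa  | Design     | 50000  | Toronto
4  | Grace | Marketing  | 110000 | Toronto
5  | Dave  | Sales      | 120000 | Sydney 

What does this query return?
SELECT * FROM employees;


SELECT * returns all 5 rows with all columns

5 rows:
1, Iris, Legal, 50000, Oslo
2, Nate, Sales, 40000, Sydney
3, Rosa, Design, 50000, Toronto
4, Grace, Marketing, 110000, Toronto
5, Dave, Sales, 120000, Sydney


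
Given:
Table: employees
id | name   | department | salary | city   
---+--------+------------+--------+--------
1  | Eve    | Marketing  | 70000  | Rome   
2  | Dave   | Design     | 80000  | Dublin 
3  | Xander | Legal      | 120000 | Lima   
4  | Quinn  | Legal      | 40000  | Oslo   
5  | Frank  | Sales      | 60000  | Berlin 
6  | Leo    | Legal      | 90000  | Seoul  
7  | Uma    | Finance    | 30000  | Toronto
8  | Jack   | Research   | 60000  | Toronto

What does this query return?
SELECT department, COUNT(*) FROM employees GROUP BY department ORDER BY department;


Assigning each row to its department group:
  Eve -> Marketing
  Dave -> Design
  Xander -> Legal
  Quinn -> Legal
  Frank -> Sales
  Leo -> Legal
  Uma -> Finance
  Jack -> Research


6 groups:
Design, 1
Finance, 1
Legal, 3
Marketing, 1
Research, 1
Sales, 1


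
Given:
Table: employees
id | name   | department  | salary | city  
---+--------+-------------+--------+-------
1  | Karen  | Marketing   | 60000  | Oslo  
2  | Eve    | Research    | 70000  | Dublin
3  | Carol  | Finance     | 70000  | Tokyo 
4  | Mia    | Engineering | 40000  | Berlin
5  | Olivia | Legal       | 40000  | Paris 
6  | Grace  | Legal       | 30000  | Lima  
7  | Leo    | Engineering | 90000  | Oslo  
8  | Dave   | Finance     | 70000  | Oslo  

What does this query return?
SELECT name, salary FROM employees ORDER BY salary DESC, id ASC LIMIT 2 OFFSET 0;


Sort by salary DESC (id ASC tiebreak), then skip 0 and take 2
Rows 1 through 2

2 rows:
Leo, 90000
Eve, 70000


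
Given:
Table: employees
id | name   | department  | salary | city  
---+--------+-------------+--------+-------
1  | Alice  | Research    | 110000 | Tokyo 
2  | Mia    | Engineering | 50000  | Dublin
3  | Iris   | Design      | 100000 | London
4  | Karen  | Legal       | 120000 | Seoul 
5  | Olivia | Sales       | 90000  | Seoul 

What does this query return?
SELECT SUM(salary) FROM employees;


SUM(salary) = 110000 + 50000 + 100000 + 120000 + 90000 = 470000

470000


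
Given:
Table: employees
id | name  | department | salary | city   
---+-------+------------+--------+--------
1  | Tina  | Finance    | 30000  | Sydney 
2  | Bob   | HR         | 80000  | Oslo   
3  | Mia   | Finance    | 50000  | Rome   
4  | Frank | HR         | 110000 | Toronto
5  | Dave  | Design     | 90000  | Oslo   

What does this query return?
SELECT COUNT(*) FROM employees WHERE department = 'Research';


Counting rows where department = 'Research'


0


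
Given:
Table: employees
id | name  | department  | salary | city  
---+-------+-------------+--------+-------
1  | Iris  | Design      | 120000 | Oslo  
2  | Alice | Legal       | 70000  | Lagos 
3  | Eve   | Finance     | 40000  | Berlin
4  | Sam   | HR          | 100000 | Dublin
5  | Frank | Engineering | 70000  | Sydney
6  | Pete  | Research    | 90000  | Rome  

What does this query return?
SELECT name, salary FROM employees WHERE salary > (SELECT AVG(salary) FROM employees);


Subquery: AVG(salary) = 81666.67
Filtering: salary > 81666.67
  Iris (120000) -> MATCH
  Sam (100000) -> MATCH
  Pete (90000) -> MATCH


3 rows:
Iris, 120000
Sam, 100000
Pete, 90000


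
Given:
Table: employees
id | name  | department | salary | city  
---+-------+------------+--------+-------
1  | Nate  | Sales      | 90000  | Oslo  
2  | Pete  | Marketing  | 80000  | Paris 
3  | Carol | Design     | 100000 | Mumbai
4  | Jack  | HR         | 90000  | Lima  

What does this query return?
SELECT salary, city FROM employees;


Projecting columns: salary, city

4 rows:
90000, Oslo
80000, Paris
100000, Mumbai
90000, Lima


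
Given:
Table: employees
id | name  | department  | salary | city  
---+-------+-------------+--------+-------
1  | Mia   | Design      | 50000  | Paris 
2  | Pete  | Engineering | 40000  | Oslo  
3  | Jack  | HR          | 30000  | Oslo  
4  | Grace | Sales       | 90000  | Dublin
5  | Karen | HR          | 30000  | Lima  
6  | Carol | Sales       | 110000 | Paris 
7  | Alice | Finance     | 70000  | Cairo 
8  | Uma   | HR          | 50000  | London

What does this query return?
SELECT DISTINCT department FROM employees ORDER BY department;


All 'department' values (row order): Design, Engineering, HR, Sales, HR, Sales, Finance, HR
Removing duplicates leaves 5 unique value(s).

5 values:
Design
Engineering
Finance
HR
Sales


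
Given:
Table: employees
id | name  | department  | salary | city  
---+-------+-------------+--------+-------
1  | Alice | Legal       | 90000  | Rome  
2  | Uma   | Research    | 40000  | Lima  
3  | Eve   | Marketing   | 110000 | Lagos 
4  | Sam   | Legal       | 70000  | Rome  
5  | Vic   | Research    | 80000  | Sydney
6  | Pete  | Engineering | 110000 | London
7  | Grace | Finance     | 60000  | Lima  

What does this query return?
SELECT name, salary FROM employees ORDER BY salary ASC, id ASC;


Sorting by salary ASC, then id ASC for ties

7 rows:
Uma, 40000
Grace, 60000
Sam, 70000
Vic, 80000
Alice, 90000
Eve, 110000
Pete, 110000


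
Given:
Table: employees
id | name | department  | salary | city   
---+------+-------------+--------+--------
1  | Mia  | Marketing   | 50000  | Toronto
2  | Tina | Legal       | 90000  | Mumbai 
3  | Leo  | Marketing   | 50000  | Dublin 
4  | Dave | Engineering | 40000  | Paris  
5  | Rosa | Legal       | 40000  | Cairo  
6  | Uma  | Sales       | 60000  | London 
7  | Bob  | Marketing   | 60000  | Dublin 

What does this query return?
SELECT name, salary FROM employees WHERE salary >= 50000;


Filtering: salary >= 50000
Matching: 5 rows

5 rows:
Mia, 50000
Tina, 90000
Leo, 50000
Uma, 60000
Bob, 60000


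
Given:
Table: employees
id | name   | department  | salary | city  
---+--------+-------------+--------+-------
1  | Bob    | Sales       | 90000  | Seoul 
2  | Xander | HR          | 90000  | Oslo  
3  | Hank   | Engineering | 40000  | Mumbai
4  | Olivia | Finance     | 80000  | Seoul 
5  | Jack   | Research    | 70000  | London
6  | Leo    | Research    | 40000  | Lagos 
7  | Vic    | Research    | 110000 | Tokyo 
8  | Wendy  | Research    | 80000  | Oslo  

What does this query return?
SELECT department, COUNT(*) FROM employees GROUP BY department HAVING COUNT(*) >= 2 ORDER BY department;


Groups with count >= 2:
  Research: 4 -> PASS
  Engineering: 1 -> filtered out
  Finance: 1 -> filtered out
  HR: 1 -> filtered out
  Sales: 1 -> filtered out


1 groups:
Research, 4


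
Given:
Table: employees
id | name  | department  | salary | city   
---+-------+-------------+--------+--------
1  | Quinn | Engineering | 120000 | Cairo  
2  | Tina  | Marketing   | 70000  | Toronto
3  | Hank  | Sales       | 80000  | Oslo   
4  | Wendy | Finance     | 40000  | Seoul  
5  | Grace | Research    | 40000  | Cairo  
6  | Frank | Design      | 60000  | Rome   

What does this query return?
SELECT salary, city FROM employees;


Projecting columns: salary, city

6 rows:
120000, Cairo
70000, Toronto
80000, Oslo
40000, Seoul
40000, Cairo
60000, Rome


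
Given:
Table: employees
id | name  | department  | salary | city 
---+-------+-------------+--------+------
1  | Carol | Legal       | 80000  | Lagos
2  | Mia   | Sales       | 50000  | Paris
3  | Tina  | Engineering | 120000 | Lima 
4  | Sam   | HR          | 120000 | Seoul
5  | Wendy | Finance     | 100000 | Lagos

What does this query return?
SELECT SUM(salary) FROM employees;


SUM(salary) = 80000 + 50000 + 120000 + 120000 + 100000 = 470000

470000


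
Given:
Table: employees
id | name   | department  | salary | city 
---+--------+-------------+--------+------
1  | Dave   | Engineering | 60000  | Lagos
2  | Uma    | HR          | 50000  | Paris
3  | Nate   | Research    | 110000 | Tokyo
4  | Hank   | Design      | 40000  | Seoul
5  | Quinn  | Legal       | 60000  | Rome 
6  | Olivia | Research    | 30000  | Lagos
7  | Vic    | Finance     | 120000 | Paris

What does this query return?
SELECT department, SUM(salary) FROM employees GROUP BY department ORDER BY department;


Summing salary within each department:
  Design: 40000 = 40000
  Engineering: 60000 = 60000
  Finance: 120000 = 120000
  HR: 50000 = 50000
  Legal: 60000 = 60000
  Research: 110000 + 30000 = 140000


6 groups:
Design, 40000
Engineering, 60000
Finance, 120000
HR, 50000
Legal, 60000
Research, 140000


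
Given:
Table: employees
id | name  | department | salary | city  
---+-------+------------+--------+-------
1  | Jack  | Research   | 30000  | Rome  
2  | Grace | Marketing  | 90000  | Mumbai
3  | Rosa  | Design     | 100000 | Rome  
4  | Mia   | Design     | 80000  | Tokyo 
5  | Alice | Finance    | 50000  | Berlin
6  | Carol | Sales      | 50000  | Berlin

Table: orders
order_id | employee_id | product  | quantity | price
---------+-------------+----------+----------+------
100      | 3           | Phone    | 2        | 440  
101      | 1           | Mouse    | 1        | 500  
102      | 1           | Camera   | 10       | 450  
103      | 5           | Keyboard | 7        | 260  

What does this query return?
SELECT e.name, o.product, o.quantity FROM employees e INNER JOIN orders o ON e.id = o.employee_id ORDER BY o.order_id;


Joining employees.id = orders.employee_id:
  employee Rosa (id=3) -> order Phone
  employee Jack (id=1) -> order Mouse
  employee Jack (id=1) -> order Camera
  employee Alice (id=5) -> order Keyboard


4 rows:
Rosa, Phone, 2
Jack, Mouse, 1
Jack, Camera, 10
Alice, Keyboard, 7


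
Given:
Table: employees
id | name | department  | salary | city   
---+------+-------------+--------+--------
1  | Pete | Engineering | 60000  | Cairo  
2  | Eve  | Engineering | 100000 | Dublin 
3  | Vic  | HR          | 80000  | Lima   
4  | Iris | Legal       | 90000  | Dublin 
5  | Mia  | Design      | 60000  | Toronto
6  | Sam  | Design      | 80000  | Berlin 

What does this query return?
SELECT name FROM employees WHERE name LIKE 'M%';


LIKE 'M%' matches names starting with 'M'
Matching: 1

1 rows:
Mia


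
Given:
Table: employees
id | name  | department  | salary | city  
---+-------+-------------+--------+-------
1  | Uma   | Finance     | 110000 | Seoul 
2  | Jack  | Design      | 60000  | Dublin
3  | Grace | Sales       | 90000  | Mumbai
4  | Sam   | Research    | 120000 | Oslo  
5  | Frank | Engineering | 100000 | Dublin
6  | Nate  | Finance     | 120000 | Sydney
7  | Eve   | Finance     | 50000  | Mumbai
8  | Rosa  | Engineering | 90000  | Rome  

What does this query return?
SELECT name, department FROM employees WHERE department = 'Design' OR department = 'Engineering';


Filtering: department = 'Design' OR 'Engineering'
Matching: 3 rows

3 rows:
Jack, Design
Frank, Engineering
Rosa, Engineering


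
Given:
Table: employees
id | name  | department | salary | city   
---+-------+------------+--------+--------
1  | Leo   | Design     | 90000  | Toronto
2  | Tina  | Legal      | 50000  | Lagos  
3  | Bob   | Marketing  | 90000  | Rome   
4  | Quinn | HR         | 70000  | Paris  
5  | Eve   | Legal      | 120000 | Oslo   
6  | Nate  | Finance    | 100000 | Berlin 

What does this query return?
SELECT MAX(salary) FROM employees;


Salaries: 90000, 50000, 90000, 70000, 120000, 100000
MAX = 120000

120000


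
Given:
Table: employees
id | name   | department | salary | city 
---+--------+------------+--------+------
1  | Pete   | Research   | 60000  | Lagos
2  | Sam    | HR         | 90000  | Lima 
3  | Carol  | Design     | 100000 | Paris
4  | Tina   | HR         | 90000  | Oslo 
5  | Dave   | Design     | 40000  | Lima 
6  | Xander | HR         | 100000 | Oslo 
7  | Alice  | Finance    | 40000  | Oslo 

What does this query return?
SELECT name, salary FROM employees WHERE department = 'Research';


Filtering: department = 'Research'
Matching rows: 1

1 rows:
Pete, 60000


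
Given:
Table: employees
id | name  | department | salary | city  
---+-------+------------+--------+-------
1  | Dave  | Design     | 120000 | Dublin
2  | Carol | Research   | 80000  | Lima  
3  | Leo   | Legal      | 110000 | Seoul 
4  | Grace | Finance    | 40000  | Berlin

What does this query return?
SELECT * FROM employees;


SELECT * returns all 4 rows with all columns

4 rows:
1, Dave, Design, 120000, Dublin
2, Carol, Research, 80000, Lima
3, Leo, Legal, 110000, Seoul
4, Grace, Finance, 40000, Berlin


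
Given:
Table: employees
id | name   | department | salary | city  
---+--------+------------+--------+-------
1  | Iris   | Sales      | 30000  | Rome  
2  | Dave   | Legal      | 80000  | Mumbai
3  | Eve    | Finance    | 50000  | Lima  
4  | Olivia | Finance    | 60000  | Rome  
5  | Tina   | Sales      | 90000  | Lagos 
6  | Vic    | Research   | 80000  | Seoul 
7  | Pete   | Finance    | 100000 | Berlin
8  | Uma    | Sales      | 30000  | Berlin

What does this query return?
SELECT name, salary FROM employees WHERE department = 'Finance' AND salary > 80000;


Filtering: department = 'Finance' AND salary > 80000
Matching: 1 rows

1 rows:
Pete, 100000


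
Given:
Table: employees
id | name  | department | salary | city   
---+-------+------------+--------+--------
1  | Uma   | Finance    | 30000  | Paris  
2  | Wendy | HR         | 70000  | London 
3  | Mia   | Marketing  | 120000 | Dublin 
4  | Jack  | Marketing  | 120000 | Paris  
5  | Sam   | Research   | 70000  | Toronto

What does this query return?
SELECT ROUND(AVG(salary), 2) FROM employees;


SUM(salary) = 410000
COUNT = 5
ROUND(AVG, 2) = ROUND(410000 / 5, 2) = 82000.0

82000.0


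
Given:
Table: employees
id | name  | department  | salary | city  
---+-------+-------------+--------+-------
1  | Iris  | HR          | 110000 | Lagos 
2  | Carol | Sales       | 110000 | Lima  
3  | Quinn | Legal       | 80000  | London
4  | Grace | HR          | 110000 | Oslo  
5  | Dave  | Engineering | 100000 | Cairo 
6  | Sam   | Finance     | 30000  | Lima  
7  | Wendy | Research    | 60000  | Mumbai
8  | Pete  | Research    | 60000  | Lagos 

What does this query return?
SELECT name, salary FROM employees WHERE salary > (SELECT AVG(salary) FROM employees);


Subquery: AVG(salary) = 82500.0
Filtering: salary > 82500.0
  Iris (110000) -> MATCH
  Carol (110000) -> MATCH
  Grace (110000) -> MATCH
  Dave (100000) -> MATCH


4 rows:
Iris, 110000
Carol, 110000
Grace, 110000
Dave, 100000


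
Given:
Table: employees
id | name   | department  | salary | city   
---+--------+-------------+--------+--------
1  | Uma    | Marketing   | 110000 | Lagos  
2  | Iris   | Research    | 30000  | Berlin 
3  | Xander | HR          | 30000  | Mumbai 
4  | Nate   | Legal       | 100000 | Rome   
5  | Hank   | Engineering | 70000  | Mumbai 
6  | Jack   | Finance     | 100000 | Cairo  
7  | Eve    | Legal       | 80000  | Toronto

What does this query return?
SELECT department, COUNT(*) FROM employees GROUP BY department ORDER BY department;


Assigning each row to its department group:
  Uma -> Marketing
  Iris -> Research
  Xander -> HR
  Nate -> Legal
  Hank -> Engineering
  Jack -> Finance
  Eve -> Legal


6 groups:
Engineering, 1
Finance, 1
HR, 1
Legal, 2
Marketing, 1
Research, 1


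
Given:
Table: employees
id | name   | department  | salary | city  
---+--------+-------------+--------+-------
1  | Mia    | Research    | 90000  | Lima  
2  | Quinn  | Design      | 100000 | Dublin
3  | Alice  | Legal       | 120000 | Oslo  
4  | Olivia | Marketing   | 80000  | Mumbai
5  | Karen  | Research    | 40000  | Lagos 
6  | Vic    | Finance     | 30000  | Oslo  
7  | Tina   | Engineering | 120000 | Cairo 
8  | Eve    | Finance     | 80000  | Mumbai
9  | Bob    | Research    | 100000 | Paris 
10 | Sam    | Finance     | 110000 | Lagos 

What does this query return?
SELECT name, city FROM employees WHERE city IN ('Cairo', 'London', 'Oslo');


Filtering: city IN ('Cairo', 'London', 'Oslo')
Matching: 3 rows

3 rows:
Alice, Oslo
Vic, Oslo
Tina, Cairo
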